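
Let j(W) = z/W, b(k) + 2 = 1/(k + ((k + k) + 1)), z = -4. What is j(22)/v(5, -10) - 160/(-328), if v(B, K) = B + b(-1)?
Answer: 936/2255 ≈ 0.41508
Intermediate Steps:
b(k) = -2 + 1/(1 + 3*k) (b(k) = -2 + 1/(k + ((k + k) + 1)) = -2 + 1/(k + (2*k + 1)) = -2 + 1/(k + (1 + 2*k)) = -2 + 1/(1 + 3*k))
v(B, K) = -5/2 + B (v(B, K) = B + (-1 - 6*(-1))/(1 + 3*(-1)) = B + (-1 + 6)/(1 - 3) = B + 5/(-2) = B - 1/2*5 = B - 5/2 = -5/2 + B)
j(W) = -4/W
j(22)/v(5, -10) - 160/(-328) = (-4/22)/(-5/2 + 5) - 160/(-328) = (-4*1/22)/(5/2) - 160*(-1/328) = -2/11*2/5 + 20/41 = -4/55 + 20/41 = 936/2255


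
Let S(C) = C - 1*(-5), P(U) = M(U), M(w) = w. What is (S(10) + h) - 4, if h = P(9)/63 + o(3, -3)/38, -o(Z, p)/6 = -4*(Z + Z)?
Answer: 1986/133 ≈ 14.932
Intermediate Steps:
P(U) = U
S(C) = 5 + C (S(C) = C + 5 = 5 + C)
o(Z, p) = 48*Z (o(Z, p) = -(-24)*(Z + Z) = -(-24)*2*Z = -(-48)*Z = 48*Z)
h = 523/133 (h = 9/63 + (48*3)/38 = 9*(1/63) + 144*(1/38) = 1/7 + 72/19 = 523/133 ≈ 3.9323)
(S(10) + h) - 4 = ((5 + 10) + 523/133) - 4 = (15 + 523/133) - 4 = 2518/133 - 4 = 1986/133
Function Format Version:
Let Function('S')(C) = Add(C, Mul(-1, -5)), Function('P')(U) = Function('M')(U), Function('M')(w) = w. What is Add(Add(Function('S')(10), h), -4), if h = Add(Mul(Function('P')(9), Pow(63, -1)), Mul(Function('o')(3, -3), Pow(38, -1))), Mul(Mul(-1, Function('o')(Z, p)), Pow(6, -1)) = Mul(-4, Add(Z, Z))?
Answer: Rational(1986, 133) ≈ 14.932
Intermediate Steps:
Function('P')(U) = U
Function('S')(C) = Add(5, C) (Function('S')(C) = Add(C, 5) = Add(5, C))
Function('o')(Z, p) = Mul(48, Z) (Function('o')(Z, p) = Mul(-6, Mul(-4, Add(Z, Z))) = Mul(-6, Mul(-4, Mul(2, Z))) = Mul(-6, Mul(-8, Z)) = Mul(48, Z))
h = Rational(523, 133) (h = Add(Mul(9, Pow(63, -1)), Mul(Mul(48, 3), Pow(38, -1))) = Add(Mul(9, Rational(1, 63)), Mul(144, Rational(1, 38))) = Add(Rational(1, 7), Rational(72, 19)) = Rational(523, 133) ≈ 3.9323)
Add(Add(Function('S')(10), h), -4) = Add(Add(Add(5, 10), Rational(523, 133)), -4) = Add(Add(15, Rational(523, 133)), -4) = Add(Rational(2518, 133), -4) = Rational(1986, 133)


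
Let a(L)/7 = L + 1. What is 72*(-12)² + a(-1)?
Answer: 10368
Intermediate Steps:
a(L) = 7 + 7*L (a(L) = 7*(L + 1) = 7*(1 + L) = 7 + 7*L)
72*(-12)² + a(-1) = 72*(-12)² + (7 + 7*(-1)) = 72*144 + (7 - 7) = 10368 + 0 = 10368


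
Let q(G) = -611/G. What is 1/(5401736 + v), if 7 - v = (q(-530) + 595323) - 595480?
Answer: 530/2863006389 ≈ 1.8512e-7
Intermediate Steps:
v = 86309/530 (v = 7 - ((-611/(-530) + 595323) - 595480) = 7 - ((-611*(-1/530) + 595323) - 595480) = 7 - ((611/530 + 595323) - 595480) = 7 - (315521801/530 - 595480) = 7 - 1*(-82599/530) = 7 + 82599/530 = 86309/530 ≈ 162.85)
1/(5401736 + v) = 1/(5401736 + 86309/530) = 1/(2863006389/530) = 530/2863006389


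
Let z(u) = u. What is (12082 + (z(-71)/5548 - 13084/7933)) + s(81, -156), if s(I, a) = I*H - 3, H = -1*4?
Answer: 517291245145/44012284 ≈ 11753.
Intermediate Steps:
H = -4
s(I, a) = -3 - 4*I (s(I, a) = I*(-4) - 3 = -4*I - 3 = -3 - 4*I)
(12082 + (z(-71)/5548 - 13084/7933)) + s(81, -156) = (12082 + (-71/5548 - 13084/7933)) + (-3 - 4*81) = (12082 + (-71*1/5548 - 13084*1/7933)) + (-3 - 324) = (12082 + (-71/5548 - 13084/7933)) - 327 = (12082 - 73153275/44012284) - 327 = 531683262013/44012284 - 327 = 517291245145/44012284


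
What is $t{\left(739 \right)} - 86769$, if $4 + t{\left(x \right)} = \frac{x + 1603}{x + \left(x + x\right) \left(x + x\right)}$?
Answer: $- \frac{189618353037}{2185223} \approx -86773.0$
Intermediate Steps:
$t{\left(x \right)} = -4 + \frac{1603 + x}{x + 4 x^{2}}$ ($t{\left(x \right)} = -4 + \frac{x + 1603}{x + \left(x + x\right) \left(x + x\right)} = -4 + \frac{1603 + x}{x + 2 x 2 x} = -4 + \frac{1603 + x}{x + 4 x^{2}}$)
$t{\left(739 \right)} - 86769 = \frac{1603 - 16 \cdot 739^{2} - 2217}{739 \left(1 + 4 \cdot 739\right)} - 86769 = \frac{1603 - 8737936 - 2217}{739 \left(1 + 2956\right)} - 86769 = \frac{1603 - 8737936 - 2217}{739 \cdot 2957} - 86769 = \frac{1}{739} \cdot \frac{1}{2957} \left(-8738550\right) - 86769 = - \frac{8738550}{2185223} - 86769 = - \frac{189618353037}{2185223}$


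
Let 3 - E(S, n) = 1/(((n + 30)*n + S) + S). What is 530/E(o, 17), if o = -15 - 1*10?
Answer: 198485/1123 ≈ 176.75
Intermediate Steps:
o = -25 (o = -15 - 10 = -25)
E(S, n) = 3 - 1/(2*S + n*(30 + n)) (E(S, n) = 3 - 1/(((n + 30)*n + S) + S) = 3 - 1/(((30 + n)*n + S) + S) = 3 - 1/((n*(30 + n) + S) + S) = 3 - 1/((S + n*(30 + n)) + S) = 3 - 1/(2*S + n*(30 + n)))
530/E(o, 17) = 530/(((-1 + 3*17² + 6*(-25) + 90*17)/(17² + 2*(-25) + 30*17))) = 530/(((-1 + 3*289 - 150 + 1530)/(289 - 50 + 510))) = 530/(((-1 + 867 - 150 + 1530)/749)) = 530/(((1/749)*2246)) = 530/(2246/749) = 530*(749/2246) = 198485/1123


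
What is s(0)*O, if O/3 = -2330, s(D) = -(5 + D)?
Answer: 34950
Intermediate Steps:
s(D) = -5 - D
O = -6990 (O = 3*(-2330) = -6990)
s(0)*O = (-5 - 1*0)*(-6990) = (-5 + 0)*(-6990) = -5*(-6990) = 34950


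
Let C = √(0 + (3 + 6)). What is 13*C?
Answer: 39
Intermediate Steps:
C = 3 (C = √(0 + 9) = √9 = 3)
13*C = 13*3 = 39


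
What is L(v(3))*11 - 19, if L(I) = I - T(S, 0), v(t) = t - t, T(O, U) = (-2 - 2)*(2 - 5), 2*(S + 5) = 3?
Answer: -151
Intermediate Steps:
S = -7/2 (S = -5 + (½)*3 = -5 + 3/2 = -7/2 ≈ -3.5000)
T(O, U) = 12 (T(O, U) = -4*(-3) = 12)
v(t) = 0
L(I) = -12 + I (L(I) = I - 1*12 = I - 12 = -12 + I)
L(v(3))*11 - 19 = (-12 + 0)*11 - 19 = -12*11 - 19 = -132 - 19 = -151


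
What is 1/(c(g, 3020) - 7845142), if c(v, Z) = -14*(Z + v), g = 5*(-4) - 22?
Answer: -1/7886834 ≈ -1.2679e-7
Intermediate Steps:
g = -42 (g = -20 - 22 = -42)
c(v, Z) = -14*Z - 14*v
1/(c(g, 3020) - 7845142) = 1/((-14*3020 - 14*(-42)) - 7845142) = 1/((-42280 + 588) - 7845142) = 1/(-41692 - 7845142) = 1/(-7886834) = -1/7886834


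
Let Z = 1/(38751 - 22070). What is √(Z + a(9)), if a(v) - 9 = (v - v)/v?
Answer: √2504318530/16681 ≈ 3.0000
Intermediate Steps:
a(v) = 9 (a(v) = 9 + (v - v)/v = 9 + 0/v = 9 + 0 = 9)
Z = 1/16681 ≈ 5.9948e-5
√(Z + a(9)) = √(1/16681 + 9) = √(150130/16681) = √2504318530/16681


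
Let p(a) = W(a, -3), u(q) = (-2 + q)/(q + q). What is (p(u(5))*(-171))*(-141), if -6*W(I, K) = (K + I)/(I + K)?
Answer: -8037/2 ≈ -4018.5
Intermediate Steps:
W(I, K) = -⅙ (W(I, K) = -(K + I)/(6*(I + K)) = -(I + K)/(6*(I + K)) = -⅙*1 = -⅙)
u(q) = (-2 + q)/(2*q) (u(q) = (-2 + q)/((2*q)) = (-2 + q)*(1/(2*q)) = (-2 + q)/(2*q))
p(a) = -⅙
(p(u(5))*(-171))*(-141) = -⅙*(-171)*(-141) = (57/2)*(-141) = -8037/2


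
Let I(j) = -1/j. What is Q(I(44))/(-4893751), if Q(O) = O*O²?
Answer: 1/416869285184 ≈ 2.3988e-12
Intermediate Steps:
Q(O) = O³
Q(I(44))/(-4893751) = (-1/44)³/(-4893751) = (-1*1/44)³*(-1/4893751) = (-1/44)³*(-1/4893751) = -1/85184*(-1/4893751) = 1/416869285184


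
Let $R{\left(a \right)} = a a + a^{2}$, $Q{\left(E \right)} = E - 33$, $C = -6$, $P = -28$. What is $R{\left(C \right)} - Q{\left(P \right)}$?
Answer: $133$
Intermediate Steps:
$Q{\left(E \right)} = -33 + E$
$R{\left(a \right)} = 2 a^{2}$ ($R{\left(a \right)} = a^{2} + a^{2} = 2 a^{2}$)
$R{\left(C \right)} - Q{\left(P \right)} = 2 \left(-6\right)^{2} - \left(-33 - 28\right) = 2 \cdot 36 - -61 = 72 + 61 = 133$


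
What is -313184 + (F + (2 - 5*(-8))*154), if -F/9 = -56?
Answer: -306212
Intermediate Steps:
F = 504 (F = -9*(-56) = 504)
-313184 + (F + (2 - 5*(-8))*154) = -313184 + (504 + (2 - 5*(-8))*154) = -313184 + (504 + (2 + 40)*154) = -313184 + (504 + 42*154) = -313184 + (504 + 6468) = -313184 + 6972 = -306212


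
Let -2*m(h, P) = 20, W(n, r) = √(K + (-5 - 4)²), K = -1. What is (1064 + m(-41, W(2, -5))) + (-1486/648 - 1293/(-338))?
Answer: 57796723/54756 ≈ 1055.5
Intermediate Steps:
W(n, r) = 4*√5 (W(n, r) = √(-1 + (-5 - 4)²) = √(-1 + (-9)²) = √(-1 + 81) = √80 = 4*√5)
m(h, P) = -10 (m(h, P) = -½*20 = -10)
(1064 + m(-41, W(2, -5))) + (-1486/648 - 1293/(-338)) = (1064 - 10) + (-1486/648 - 1293/(-338)) = 1054 + (-1486*1/648 - 1293*(-1/338)) = 1054 + (-743/324 + 1293/338) = 1054 + 83899/54756 = 57796723/54756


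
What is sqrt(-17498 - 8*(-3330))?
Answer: sqrt(9142) ≈ 95.614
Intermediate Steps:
sqrt(-17498 - 8*(-3330)) = sqrt(-17498 + 26640) = sqrt(9142)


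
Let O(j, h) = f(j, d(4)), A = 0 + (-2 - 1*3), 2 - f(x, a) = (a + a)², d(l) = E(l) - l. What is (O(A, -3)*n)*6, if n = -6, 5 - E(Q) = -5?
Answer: 5112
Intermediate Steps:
E(Q) = 10 (E(Q) = 5 - 1*(-5) = 5 + 5 = 10)
d(l) = 10 - l
f(x, a) = 2 - 4*a² (f(x, a) = 2 - (a + a)² = 2 - (2*a)² = 2 - 4*a²)
A = -5 (A = 0 + (-2 - 3) = 0 - 5 = -5)
O(j, h) = -142 (O(j, h) = 2 - 4*(10 - 1*4)² = 2 - 4*(10 - 4)² = 2 - 4*6² = 2 - 4*36 = 2 - 144 = -142)
(O(A, -3)*n)*6 = -142*(-6)*6 = 852*6 = 5112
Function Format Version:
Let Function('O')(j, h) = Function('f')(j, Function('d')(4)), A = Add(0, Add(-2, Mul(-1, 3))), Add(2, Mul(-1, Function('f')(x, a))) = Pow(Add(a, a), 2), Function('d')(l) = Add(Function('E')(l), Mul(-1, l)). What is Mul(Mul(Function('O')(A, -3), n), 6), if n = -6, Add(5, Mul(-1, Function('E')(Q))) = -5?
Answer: 5112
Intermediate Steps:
Function('E')(Q) = 10 (Function('E')(Q) = Add(5, Mul(-1, -5)) = Add(5, 5) = 10)
Function('d')(l) = Add(10, Mul(-1, l))
Function('f')(x, a) = Add(2, Mul(-4, Pow(a, 2))) (Function('f')(x, a) = Add(2, Mul(-1, Pow(Add(a, a), 2))) = Add(2, Mul(-1, Pow(Mul(2, a), 2))) = Add(2, Mul(-1, Mul(4, Pow(a, 2)))) = Add(2, Mul(-4, Pow(a, 2))))
A = -5 (A = Add(0, Add(-2, -3)) = Add(0, -5) = -5)
Function('O')(j, h) = -142 (Function('O')(j, h) = Add(2, Mul(-4, Pow(Add(10, Mul(-1, 4)), 2))) = Add(2, Mul(-4, Pow(Add(10, -4), 2))) = Add(2, Mul(-4, Pow(6, 2))) = Add(2, Mul(-4, 36)) = Add(2, -144) = -142)
Mul(Mul(Function('O')(A, -3), n), 6) = Mul(Mul(-142, -6), 6) = Mul(852, 6) = 5112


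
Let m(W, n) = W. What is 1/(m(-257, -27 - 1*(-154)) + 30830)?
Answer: 1/30573 ≈ 3.2709e-5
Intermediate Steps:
1/(m(-257, -27 - 1*(-154)) + 30830) = 1/(-257 + 30830) = 1/30573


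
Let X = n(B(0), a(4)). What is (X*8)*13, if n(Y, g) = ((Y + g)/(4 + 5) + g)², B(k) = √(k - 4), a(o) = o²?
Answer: 32864 + 66560*I/81 ≈ 32864.0 + 821.73*I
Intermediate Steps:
B(k) = √(-4 + k)
n(Y, g) = (Y/9 + 10*g/9)² (n(Y, g) = ((Y + g)/9 + g)² = ((Y + g)*(⅑) + g)² = ((Y/9 + g/9) + g)² = (Y/9 + 10*g/9)²)
X = (160 + 2*I)²/81 (X = (√(-4 + 0) + 10*4²)²/81 = (√(-4) + 10*16)²/81 = (2*I + 160)²/81 = (160 + 2*I)²/81 ≈ 316.0 + 7.9012*I)
(X*8)*13 = ((316 + 640*I/81)*8)*13 = (2528 + 5120*I/81)*13 = 32864 + 66560*I/81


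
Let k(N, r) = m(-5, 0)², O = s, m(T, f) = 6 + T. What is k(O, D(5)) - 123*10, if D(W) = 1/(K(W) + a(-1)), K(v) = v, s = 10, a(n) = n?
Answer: -1229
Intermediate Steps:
O = 10
D(W) = 1/(-1 + W) (D(W) = 1/(W - 1) = 1/(-1 + W))
k(N, r) = 1 (k(N, r) = (6 - 5)² = 1² = 1)
k(O, D(5)) - 123*10 = 1 - 123*10 = 1 - 1230 = -1229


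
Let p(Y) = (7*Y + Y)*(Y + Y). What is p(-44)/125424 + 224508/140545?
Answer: 2032013332/1101732255 ≈ 1.8444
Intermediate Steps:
p(Y) = 16*Y² (p(Y) = (8*Y)*(2*Y) = 16*Y²)
p(-44)/125424 + 224508/140545 = (16*(-44)²)/125424 + 224508/140545 = (16*1936)*(1/125424) + 224508*(1/140545) = 30976*(1/125424) + 224508/140545 = 1936/7839 + 224508/140545 = 2032013332/1101732255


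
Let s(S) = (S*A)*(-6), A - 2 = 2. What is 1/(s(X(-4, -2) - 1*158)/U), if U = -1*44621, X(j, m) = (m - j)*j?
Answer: -44621/3984 ≈ -11.200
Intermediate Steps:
A = 4 (A = 2 + 2 = 4)
X(j, m) = j*(m - j)
s(S) = -24*S (s(S) = (S*4)*(-6) = (4*S)*(-6) = -24*S)
U = -44621
1/(s(X(-4, -2) - 1*158)/U) = 1/(-24*(-4*(-2 - 1*(-4)) - 1*158)/(-44621)) = 1/(-24*(-4*(-2 + 4) - 158)*(-1/44621)) = 1/(-24*(-4*2 - 158)*(-1/44621)) = 1/(-24*(-8 - 158)*(-1/44621)) = 1/(-24*(-166)*(-1/44621)) = 1/(3984*(-1/44621)) = 1/(-3984/44621) = -44621/3984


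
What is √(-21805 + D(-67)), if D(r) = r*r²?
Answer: 2*I*√80642 ≈ 567.95*I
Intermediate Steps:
D(r) = r³
√(-21805 + D(-67)) = √(-21805 + (-67)³) = √(-21805 - 300763) = √(-322568) = 2*I*√80642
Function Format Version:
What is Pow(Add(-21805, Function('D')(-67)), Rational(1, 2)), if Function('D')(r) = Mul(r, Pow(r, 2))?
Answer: Mul(2, I, Pow(80642, Rational(1, 2))) ≈ Mul(567.95, I)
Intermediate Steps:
Function('D')(r) = Pow(r, 3)
Pow(Add(-21805, Function('D')(-67)), Rational(1, 2)) = Pow(Add(-21805, Pow(-67, 3)), Rational(1, 2)) = Pow(Add(-21805, -300763), Rational(1, 2)) = Pow(-322568, Rational(1, 2)) = Mul(2, I, Pow(80642, Rational(1, 2)))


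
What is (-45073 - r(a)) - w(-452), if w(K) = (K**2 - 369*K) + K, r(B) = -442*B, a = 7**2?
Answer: -394055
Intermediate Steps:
a = 49
w(K) = K**2 - 368*K
(-45073 - r(a)) - w(-452) = (-45073 - (-442)*49) - (-452)*(-368 - 452) = (-45073 - 1*(-21658)) - (-452)*(-820) = (-45073 + 21658) - 1*370640 = -23415 - 370640 = -394055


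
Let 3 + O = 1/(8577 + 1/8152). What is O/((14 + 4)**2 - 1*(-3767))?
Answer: -209750963/286041513155 ≈ -0.00073329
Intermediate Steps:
O = -209750963/69919705 (O = -3 + 1/(8577 + 1/8152) = -3 + 1/(69919705/8152) = -3 + 8152/69919705 = -209750963/69919705 ≈ -2.9999)
O/((14 + 4)**2 - 1*(-3767)) = -209750963/(69919705*((14 + 4)**2 - 1*(-3767))) = -209750963/(69919705*(18**2 + 3767)) = -209750963/(69919705*(324 + 3767)) = -209750963/69919705/4091 = -209750963/69919705*1/4091 = -209750963/286041513155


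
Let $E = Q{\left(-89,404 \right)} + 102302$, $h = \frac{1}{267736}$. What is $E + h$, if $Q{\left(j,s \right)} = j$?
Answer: $\frac{27366099769}{267736} \approx 1.0221 \cdot 10^{5}$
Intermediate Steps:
$h = \frac{1}{267736} \approx 3.735 \cdot 10^{-6}$
$E = 102213$ ($E = -89 + 102302 = 102213$)
$E + h = 102213 + \frac{1}{267736} = \frac{27366099769}{267736}$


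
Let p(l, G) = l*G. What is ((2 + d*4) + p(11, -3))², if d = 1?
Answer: 729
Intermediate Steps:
p(l, G) = G*l
((2 + d*4) + p(11, -3))² = ((2 + 1*4) - 3*11)² = ((2 + 4) - 33)² = (6 - 33)² = (-27)² = 729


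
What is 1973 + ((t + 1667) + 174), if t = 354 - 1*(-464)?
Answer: 4632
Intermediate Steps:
t = 818 (t = 354 + 464 = 818)
1973 + ((t + 1667) + 174) = 1973 + ((818 + 1667) + 174) = 1973 + (2485 + 174) = 1973 + 2659 = 4632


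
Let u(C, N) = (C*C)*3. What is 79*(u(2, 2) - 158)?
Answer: -11534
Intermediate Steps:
u(C, N) = 3*C² (u(C, N) = C²*3 = 3*C²)
79*(u(2, 2) - 158) = 79*(3*2² - 158) = 79*(3*4 - 158) = 79*(12 - 158) = 79*(-146) = -11534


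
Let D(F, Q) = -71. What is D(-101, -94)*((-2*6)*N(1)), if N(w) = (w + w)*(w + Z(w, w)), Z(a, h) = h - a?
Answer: 1704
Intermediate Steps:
N(w) = 2*w² (N(w) = (w + w)*(w + (w - w)) = (2*w)*(w + 0) = (2*w)*w = 2*w²)
D(-101, -94)*((-2*6)*N(1)) = -71*(-2*6)*2*1² = -(-852)*2*1 = -(-852)*2 = -71*(-24) = 1704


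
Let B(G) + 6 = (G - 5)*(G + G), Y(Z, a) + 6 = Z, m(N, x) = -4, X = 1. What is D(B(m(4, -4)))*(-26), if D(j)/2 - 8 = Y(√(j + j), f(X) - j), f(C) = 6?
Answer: -104 - 104*√33 ≈ -701.43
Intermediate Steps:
Y(Z, a) = -6 + Z
B(G) = -6 + 2*G*(-5 + G) (B(G) = -6 + (G - 5)*(G + G) = -6 + (-5 + G)*(2*G) = -6 + 2*G*(-5 + G))
D(j) = 4 + 2*√2*√j (D(j) = 16 + 2*(-6 + √(j + j)) = 16 + 2*(-6 + √(2*j)) = 16 + 2*(-6 + √2*√j) = 16 + (-12 + 2*√2*√j) = 4 + 2*√2*√j)
D(B(m(4, -4)))*(-26) = (4 + 2*√2*√(-6 - 10*(-4) + 2*(-4)²))*(-26) = (4 + 2*√2*√(-6 + 40 + 2*16))*(-26) = (4 + 2*√2*√(-6 + 40 + 32))*(-26) = (4 + 2*√2*√66)*(-26) = (4 + 4*√33)*(-26) = -104 - 104*√33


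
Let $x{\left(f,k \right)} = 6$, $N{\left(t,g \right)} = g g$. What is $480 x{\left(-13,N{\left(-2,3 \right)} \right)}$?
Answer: $2880$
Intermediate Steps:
$N{\left(t,g \right)} = g^{2}$
$480 x{\left(-13,N{\left(-2,3 \right)} \right)} = 480 \cdot 6 = 2880$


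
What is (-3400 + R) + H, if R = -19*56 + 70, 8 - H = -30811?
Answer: 26425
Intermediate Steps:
H = 30819 (H = 8 - 1*(-30811) = 8 + 30811 = 30819)
R = -994 (R = -1064 + 70 = -994)
(-3400 + R) + H = (-3400 - 994) + 30819 = -4394 + 30819 = 26425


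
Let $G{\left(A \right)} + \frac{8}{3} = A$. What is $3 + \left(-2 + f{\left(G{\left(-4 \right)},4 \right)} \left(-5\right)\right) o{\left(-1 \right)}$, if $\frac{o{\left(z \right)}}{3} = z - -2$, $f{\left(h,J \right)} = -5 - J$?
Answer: $132$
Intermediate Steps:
$G{\left(A \right)} = - \frac{8}{3} + A$
$o{\left(z \right)} = 6 + 3 z$ ($o{\left(z \right)} = 3 \left(z - -2\right) = 3 \left(z + 2\right) = 3 \left(2 + z\right) = 6 + 3 z$)
$3 + \left(-2 + f{\left(G{\left(-4 \right)},4 \right)} \left(-5\right)\right) o{\left(-1 \right)} = 3 + \left(-2 + \left(-5 - 4\right) \left(-5\right)\right) \left(6 + 3 \left(-1\right)\right) = 3 + \left(-2 + \left(-5 - 4\right) \left(-5\right)\right) \left(6 - 3\right) = 3 + \left(-2 - -45\right) 3 = 3 + \left(-2 + 45\right) 3 = 3 + 43 \cdot 3 = 3 + 129 = 132$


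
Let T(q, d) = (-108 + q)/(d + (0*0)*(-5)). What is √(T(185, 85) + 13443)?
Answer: 2*√24283055/85 ≈ 115.95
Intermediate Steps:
T(q, d) = (-108 + q)/d (T(q, d) = (-108 + q)/(d + 0*(-5)) = (-108 + q)/(d + 0) = (-108 + q)/d)
√(T(185, 85) + 13443) = √((-108 + 185)/85 + 13443) = √((1/85)*77 + 13443) = √(77/85 + 13443) = √(1142732/85) = 2*√24283055/85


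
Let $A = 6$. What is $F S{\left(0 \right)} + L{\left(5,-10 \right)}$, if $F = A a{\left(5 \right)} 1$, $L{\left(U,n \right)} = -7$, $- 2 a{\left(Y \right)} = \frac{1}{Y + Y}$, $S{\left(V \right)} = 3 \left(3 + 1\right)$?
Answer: $- \frac{53}{5} \approx -10.6$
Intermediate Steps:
$S{\left(V \right)} = 12$ ($S{\left(V \right)} = 3 \cdot 4 = 12$)
$a{\left(Y \right)} = - \frac{1}{4 Y}$ ($a{\left(Y \right)} = - \frac{1}{2 \left(Y + Y\right)} = - \frac{1}{2 \cdot 2 Y} = - \frac{\frac{1}{2} \frac{1}{Y}}{2} = - \frac{1}{4 Y}$)
$F = - \frac{3}{10}$ ($F = 6 \left(- \frac{1}{4 \cdot 5}\right) 1 = 6 \left(\left(- \frac{1}{4}\right) \frac{1}{5}\right) 1 = 6 \left(- \frac{1}{20}\right) 1 = \left(- \frac{3}{10}\right) 1 = - \frac{3}{10} \approx -0.3$)
$F S{\left(0 \right)} + L{\left(5,-10 \right)} = \left(- \frac{3}{10}\right) 12 - 7 = - \frac{18}{5} - 7 = - \frac{53}{5}$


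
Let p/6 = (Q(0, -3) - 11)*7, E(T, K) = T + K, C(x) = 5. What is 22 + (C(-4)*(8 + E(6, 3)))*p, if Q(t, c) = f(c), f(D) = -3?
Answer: -49958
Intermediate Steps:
Q(t, c) = -3
E(T, K) = K + T
p = -588 (p = 6*((-3 - 11)*7) = 6*(-14*7) = 6*(-98) = -588)
22 + (C(-4)*(8 + E(6, 3)))*p = 22 + (5*(8 + (3 + 6)))*(-588) = 22 + (5*(8 + 9))*(-588) = 22 + (5*17)*(-588) = 22 + 85*(-588) = 22 - 49980 = -49958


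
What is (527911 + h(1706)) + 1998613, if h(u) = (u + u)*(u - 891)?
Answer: 5307304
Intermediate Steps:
h(u) = 2*u*(-891 + u) (h(u) = (2*u)*(-891 + u) = 2*u*(-891 + u))
(527911 + h(1706)) + 1998613 = (527911 + 2*1706*(-891 + 1706)) + 1998613 = (527911 + 2*1706*815) + 1998613 = (527911 + 2780780) + 1998613 = 3308691 + 1998613 = 5307304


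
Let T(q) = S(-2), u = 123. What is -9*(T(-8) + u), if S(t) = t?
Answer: -1089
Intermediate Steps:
T(q) = -2
-9*(T(-8) + u) = -9*(-2 + 123) = -9*121 = -1089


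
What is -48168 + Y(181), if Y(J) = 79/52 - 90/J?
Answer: -453347597/9412 ≈ -48167.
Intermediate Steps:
Y(J) = 79/52 - 90/J (Y(J) = 79*(1/52) - 90/J = 79/52 - 90/J)
-48168 + Y(181) = -48168 + (79/52 - 90/181) = -48168 + 9619/9412 = -453347597/9412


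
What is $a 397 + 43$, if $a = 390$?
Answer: $154873$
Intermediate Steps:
$a 397 + 43 = 390 \cdot 397 + 43 = 154830 + 43 = 154873$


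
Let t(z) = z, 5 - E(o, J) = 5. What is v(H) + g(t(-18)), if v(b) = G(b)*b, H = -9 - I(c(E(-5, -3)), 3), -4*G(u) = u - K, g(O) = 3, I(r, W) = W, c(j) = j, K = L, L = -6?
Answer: -15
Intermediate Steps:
K = -6
E(o, J) = 0 (E(o, J) = 5 - 1*5 = 5 - 5 = 0)
G(u) = -3/2 - u/4 (G(u) = -(u - 1*(-6))/4 = -(u + 6)/4 = -(6 + u)/4 = -3/2 - u/4)
H = -12 (H = -9 - 1*3 = -9 - 3 = -12)
v(b) = b*(-3/2 - b/4) (v(b) = (-3/2 - b/4)*b = b*(-3/2 - b/4))
v(H) + g(t(-18)) = -¼*(-12)*(6 - 12) + 3 = -¼*(-12)*(-6) + 3 = -18 + 3 = -15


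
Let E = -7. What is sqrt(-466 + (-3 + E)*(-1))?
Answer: 2*I*sqrt(114) ≈ 21.354*I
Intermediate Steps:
sqrt(-466 + (-3 + E)*(-1)) = sqrt(-466 + (-3 - 7)*(-1)) = sqrt(-466 - 10*(-1)) = sqrt(-466 + 10) = sqrt(-456) = 2*I*sqrt(114)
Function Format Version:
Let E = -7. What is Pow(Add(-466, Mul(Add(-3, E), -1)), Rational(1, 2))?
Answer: Mul(2, I, Pow(114, Rational(1, 2))) ≈ Mul(21.354, I)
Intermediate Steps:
Pow(Add(-466, Mul(Add(-3, E), -1)), Rational(1, 2)) = Pow(Add(-466, Mul(Add(-3, -7), -1)), Rational(1, 2)) = Pow(Add(-466, Mul(-10, -1)), Rational(1, 2)) = Pow(Add(-466, 10), Rational(1, 2)) = Pow(-456, Rational(1, 2)) = Mul(2, I, Pow(114, Rational(1, 2)))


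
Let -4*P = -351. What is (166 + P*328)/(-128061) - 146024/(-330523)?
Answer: 9131999660/42327105903 ≈ 0.21575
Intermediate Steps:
P = 351/4 (P = -¼*(-351) = 351/4 ≈ 87.750)
(166 + P*328)/(-128061) - 146024/(-330523) = (166 + (351/4)*328)/(-128061) - 146024/(-330523) = (166 + 28782)*(-1/128061) - 146024*(-1/330523) = 28948*(-1/128061) + 146024/330523 = -28948/128061 + 146024/330523 = 9131999660/42327105903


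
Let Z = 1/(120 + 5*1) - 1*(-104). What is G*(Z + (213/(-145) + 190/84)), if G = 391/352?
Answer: 6238773713/53592000 ≈ 116.41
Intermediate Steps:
G = 391/352 (G = 391*(1/352) = 391/352 ≈ 1.1108)
Z = 13001/125 (Z = 1/(120 + 5) + 104 = 1/125 + 104 = 13001/125 ≈ 104.01)
G*(Z + (213/(-145) + 190/84)) = 391*(13001/125 + (213/(-145) + 190/84))/352 = 391*(13001/125 + (213*(-1/145) + 190*(1/84)))/352 = 391*(13001/125 + (-213/145 + 95/42))/352 = 391*(13001/125 + 4829/6090)/352 = (391/352)*(15955943/152250) = 6238773713/53592000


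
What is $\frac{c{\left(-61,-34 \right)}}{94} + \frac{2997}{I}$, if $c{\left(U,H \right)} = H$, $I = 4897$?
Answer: $\frac{57610}{230159} \approx 0.25031$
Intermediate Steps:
$\frac{c{\left(-61,-34 \right)}}{94} + \frac{2997}{I} = - \frac{34}{94} + \frac{2997}{4897} = \left(-34\right) \frac{1}{94} + 2997 \cdot \frac{1}{4897} = - \frac{17}{47} + \frac{2997}{4897} = \frac{57610}{230159}$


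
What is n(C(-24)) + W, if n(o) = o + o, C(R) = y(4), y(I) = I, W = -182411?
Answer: -182403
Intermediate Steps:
C(R) = 4
n(o) = 2*o
n(C(-24)) + W = 2*4 - 182411 = 8 - 182411 = -182403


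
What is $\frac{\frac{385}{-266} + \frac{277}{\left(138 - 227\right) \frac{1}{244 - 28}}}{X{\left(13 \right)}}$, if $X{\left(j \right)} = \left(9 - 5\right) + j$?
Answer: $- \frac{2278511}{57494} \approx -39.63$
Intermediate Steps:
$X{\left(j \right)} = 4 + j$
$\frac{\frac{385}{-266} + \frac{277}{\left(138 - 227\right) \frac{1}{244 - 28}}}{X{\left(13 \right)}} = \frac{\frac{385}{-266} + \frac{277}{\left(138 - 227\right) \frac{1}{244 - 28}}}{4 + 13} = \frac{385 \left(- \frac{1}{266}\right) + \frac{277}{\left(-89\right) \frac{1}{216}}}{17} = \left(- \frac{55}{38} + \frac{277}{\left(-89\right) \frac{1}{216}}\right) \frac{1}{17} = \left(- \frac{55}{38} + \frac{277}{- \frac{89}{216}}\right) \frac{1}{17} = \left(- \frac{55}{38} + 277 \left(- \frac{216}{89}\right)\right) \frac{1}{17} = \left(- \frac{55}{38} - \frac{59832}{89}\right) \frac{1}{17} = \left(- \frac{2278511}{3382}\right) \frac{1}{17} = - \frac{2278511}{57494}$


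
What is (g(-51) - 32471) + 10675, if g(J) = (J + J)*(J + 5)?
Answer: -17104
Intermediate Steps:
g(J) = 2*J*(5 + J) (g(J) = (2*J)*(5 + J) = 2*J*(5 + J))
(g(-51) - 32471) + 10675 = (2*(-51)*(5 - 51) - 32471) + 10675 = (2*(-51)*(-46) - 32471) + 10675 = (4692 - 32471) + 10675 = -27779 + 10675 = -17104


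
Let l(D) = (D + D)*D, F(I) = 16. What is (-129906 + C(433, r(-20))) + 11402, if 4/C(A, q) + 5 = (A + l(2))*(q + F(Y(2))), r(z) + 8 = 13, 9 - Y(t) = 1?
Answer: -274218255/2314 ≈ -1.1850e+5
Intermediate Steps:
Y(t) = 8 (Y(t) = 9 - 1*1 = 9 - 1 = 8)
r(z) = 5 (r(z) = -8 + 13 = 5)
l(D) = 2*D**2 (l(D) = (2*D)*D = 2*D**2)
C(A, q) = 4/(-5 + (8 + A)*(16 + q)) (C(A, q) = 4/(-5 + (A + 2*2**2)*(q + 16)) = 4/(-5 + (A + 2*4)*(16 + q)) = 4/(-5 + (A + 8)*(16 + q)) = 4/(-5 + (8 + A)*(16 + q)))
(-129906 + C(433, r(-20))) + 11402 = (-129906 + 4/(123 + 8*5 + 16*433 + 433*5)) + 11402 = (-129906 + 4/(123 + 40 + 6928 + 2165)) + 11402 = (-129906 + 4/9256) + 11402 = (-129906 + 4*(1/9256)) + 11402 = (-129906 + 1/2314) + 11402 = -300602483/2314 + 11402 = -274218255/2314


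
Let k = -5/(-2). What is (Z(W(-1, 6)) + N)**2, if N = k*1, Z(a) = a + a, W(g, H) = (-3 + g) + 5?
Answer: 81/4 ≈ 20.250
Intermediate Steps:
W(g, H) = 2 + g
k = 5/2 (k = -5*(-1/2) = 5/2 ≈ 2.5000)
Z(a) = 2*a
N = 5/2 (N = (5/2)*1 = 5/2 ≈ 2.5000)
(Z(W(-1, 6)) + N)**2 = (2*(2 - 1) + 5/2)**2 = (2*1 + 5/2)**2 = (2 + 5/2)**2 = (9/2)**2 = 81/4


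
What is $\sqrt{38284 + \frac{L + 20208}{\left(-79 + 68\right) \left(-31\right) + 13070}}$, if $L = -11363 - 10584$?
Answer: $\frac{\sqrt{6885542473835}}{13411} \approx 195.66$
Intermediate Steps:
$L = -21947$
$\sqrt{38284 + \frac{L + 20208}{\left(-79 + 68\right) \left(-31\right) + 13070}} = \sqrt{38284 + \frac{-21947 + 20208}{\left(-79 + 68\right) \left(-31\right) + 13070}} = \sqrt{38284 - \frac{1739}{\left(-11\right) \left(-31\right) + 13070}} = \sqrt{38284 - \frac{1739}{341 + 13070}} = \sqrt{38284 - \frac{1739}{13411}} = \sqrt{\frac{513424985}{13411}} = \frac{\sqrt{6885542473835}}{13411}$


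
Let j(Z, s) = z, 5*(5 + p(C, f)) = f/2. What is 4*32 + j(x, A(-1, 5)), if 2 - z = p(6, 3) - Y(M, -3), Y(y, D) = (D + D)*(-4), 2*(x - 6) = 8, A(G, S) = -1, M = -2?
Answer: 1587/10 ≈ 158.70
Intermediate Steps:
x = 10 (x = 6 + (½)*8 = 6 + 4 = 10)
p(C, f) = -5 + f/10 (p(C, f) = -5 + (f/2)/5 = -5 + f/10)
Y(y, D) = -8*D (Y(y, D) = (2*D)*(-4) = -8*D)
z = 307/10 (z = 2 - ((-5 + (⅒)*3) - (-8)*(-3)) = 2 - ((-5 + 3/10) - 1*24) = 2 - (-47/10 - 24) = 2 - 1*(-287/10) = 2 + 287/10 = 307/10 ≈ 30.700)
j(Z, s) = 307/10
4*32 + j(x, A(-1, 5)) = 4*32 + 307/10 = 128 + 307/10 = 1587/10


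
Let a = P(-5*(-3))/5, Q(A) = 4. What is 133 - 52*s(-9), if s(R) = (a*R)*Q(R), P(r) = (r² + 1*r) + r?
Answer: 95605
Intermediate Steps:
P(r) = r² + 2*r (P(r) = (r² + r) + r = (r + r²) + r = r² + 2*r)
a = 51 (a = ((-5*(-3))*(2 - 5*(-3)))/5 = (15*(2 + 15))*(⅕) = (15*17)*(⅕) = 255*(⅕) = 51)
s(R) = 204*R (s(R) = (51*R)*4 = 204*R)
133 - 52*s(-9) = 133 - 10608*(-9) = 133 - 52*(-1836) = 133 + 95472 = 95605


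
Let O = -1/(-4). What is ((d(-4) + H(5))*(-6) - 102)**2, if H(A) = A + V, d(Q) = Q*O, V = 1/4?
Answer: 65025/4 ≈ 16256.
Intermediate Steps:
V = 1/4 ≈ 0.25000
O = 1/4 (O = -1*(-1/4) = 1/4 ≈ 0.25000)
d(Q) = Q/4 (d(Q) = Q*(1/4) = Q/4)
H(A) = 1/4 + A (H(A) = A + 1/4 = 1/4 + A)
((d(-4) + H(5))*(-6) - 102)**2 = (((1/4)*(-4) + (1/4 + 5))*(-6) - 102)**2 = ((-1 + 21/4)*(-6) - 102)**2 = ((17/4)*(-6) - 102)**2 = (-51/2 - 102)**2 = (-255/2)**2 = 65025/4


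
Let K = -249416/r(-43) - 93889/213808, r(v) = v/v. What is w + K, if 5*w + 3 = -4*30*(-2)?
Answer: -266585477589/1069040 ≈ -2.4937e+5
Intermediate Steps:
r(v) = 1
K = -53327230017/213808 (K = -249416/1 - 93889/213808 = -249416*1 - 93889*1/213808 = -249416 - 93889/213808 = -53327230017/213808 ≈ -2.4942e+5)
w = 237/5 (w = -3/5 + (-4*30*(-2))/5 = -3/5 + (-120*(-2))/5 = -3/5 + (1/5)*240 = -3/5 + 48 = 237/5 ≈ 47.400)
w + K = 237/5 - 53327230017/213808 = -266585477589/1069040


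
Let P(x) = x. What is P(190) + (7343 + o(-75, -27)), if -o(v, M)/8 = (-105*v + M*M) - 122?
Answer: -60323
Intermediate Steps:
o(v, M) = 976 - 8*M² + 840*v (o(v, M) = -8*((-105*v + M*M) - 122) = -8*((-105*v + M²) - 122) = -8*((M² - 105*v) - 122) = -8*(-122 + M² - 105*v) = 976 - 8*M² + 840*v)
P(190) + (7343 + o(-75, -27)) = 190 + (7343 + (976 - 8*(-27)² + 840*(-75))) = 190 + (7343 + (976 - 8*729 - 63000)) = 190 + (7343 + (976 - 5832 - 63000)) = 190 + (7343 - 67856) = 190 - 60513 = -60323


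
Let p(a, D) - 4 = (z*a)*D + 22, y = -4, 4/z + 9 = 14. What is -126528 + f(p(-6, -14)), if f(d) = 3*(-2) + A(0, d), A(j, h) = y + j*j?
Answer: -126538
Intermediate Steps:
z = ⅘ (z = 4/(-9 + 14) = 4/5 = 4*(⅕) = ⅘ ≈ 0.80000)
A(j, h) = -4 + j² (A(j, h) = -4 + j*j = -4 + j²)
p(a, D) = 26 + 4*D*a/5 (p(a, D) = 4 + ((4*a/5)*D + 22) = 4 + (4*D*a/5 + 22) = 4 + (22 + 4*D*a/5) = 26 + 4*D*a/5)
f(d) = -10 (f(d) = 3*(-2) + (-4 + 0²) = -6 + (-4 + 0) = -6 - 4 = -10)
-126528 + f(p(-6, -14)) = -126528 - 10 = -126538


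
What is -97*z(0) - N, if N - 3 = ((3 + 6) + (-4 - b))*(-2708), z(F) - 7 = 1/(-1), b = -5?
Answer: 26495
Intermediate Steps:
z(F) = 6 (z(F) = 7 + 1/(-1) = 7 - 1 = 6)
N = -27077 (N = 3 + ((3 + 6) + (-4 - 1*(-5)))*(-2708) = 3 + (9 + (-4 + 5))*(-2708) = 3 + (9 + 1)*(-2708) = 3 + 10*(-2708) = 3 - 27080 = -27077)
-97*z(0) - N = -97*6 - 1*(-27077) = -582 + 27077 = 26495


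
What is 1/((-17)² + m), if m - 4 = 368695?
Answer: 1/368988 ≈ 2.7101e-6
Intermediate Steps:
m = 368699 (m = 4 + 368695 = 368699)
1/((-17)² + m) = 1/((-17)² + 368699) = 1/(289 + 368699) = 1/368988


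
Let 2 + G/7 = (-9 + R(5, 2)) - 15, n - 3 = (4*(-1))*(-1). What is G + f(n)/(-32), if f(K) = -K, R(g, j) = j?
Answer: -5369/32 ≈ -167.78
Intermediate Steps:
n = 7 (n = 3 + (4*(-1))*(-1) = 3 - 4*(-1) = 3 + 4 = 7)
G = -168 (G = -14 + 7*((-9 + 2) - 15) = -14 + 7*(-7 - 15) = -14 + 7*(-22) = -14 - 154 = -168)
G + f(n)/(-32) = -168 + (-1*7)/(-32) = -168 - 1/32*(-7) = -168 + 7/32 = -5369/32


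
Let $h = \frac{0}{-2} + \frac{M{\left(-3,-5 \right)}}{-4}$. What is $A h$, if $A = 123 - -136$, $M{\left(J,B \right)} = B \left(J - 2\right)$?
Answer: $- \frac{6475}{4} \approx -1618.8$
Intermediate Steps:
$M{\left(J,B \right)} = B \left(-2 + J\right)$
$h = - \frac{25}{4}$ ($h = \frac{0}{-2} + \frac{\left(-5\right) \left(-2 - 3\right)}{-4} = 0 \left(- \frac{1}{2}\right) + \left(-5\right) \left(-5\right) \left(- \frac{1}{4}\right) = 0 + 25 \left(- \frac{1}{4}\right) = 0 - \frac{25}{4} = - \frac{25}{4} \approx -6.25$)
$A = 259$ ($A = 123 + 136 = 259$)
$A h = 259 \left(- \frac{25}{4}\right) = - \frac{6475}{4}$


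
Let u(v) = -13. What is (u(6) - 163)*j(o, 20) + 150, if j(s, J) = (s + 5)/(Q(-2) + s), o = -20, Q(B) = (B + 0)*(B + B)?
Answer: -70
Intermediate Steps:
Q(B) = 2*B**2 (Q(B) = B*(2*B) = 2*B**2)
j(s, J) = (5 + s)/(8 + s) (j(s, J) = (s + 5)/(2*(-2)**2 + s) = (5 + s)/(2*4 + s) = (5 + s)/(8 + s))
(u(6) - 163)*j(o, 20) + 150 = (-13 - 163)*((5 - 20)/(8 - 20)) + 150 = -176*(-15)/(-12) + 150 = -(-44)*(-15)/3 + 150 = -176*5/4 + 150 = -220 + 150 = -70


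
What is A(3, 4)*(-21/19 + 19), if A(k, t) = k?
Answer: 1020/19 ≈ 53.684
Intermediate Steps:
A(3, 4)*(-21/19 + 19) = 3*(-21/19 + 19) = 3*(340/19) = 1020/19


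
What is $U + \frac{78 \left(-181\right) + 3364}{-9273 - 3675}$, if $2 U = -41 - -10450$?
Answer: $\frac{16849655}{3237} \approx 5205.3$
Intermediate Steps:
$U = \frac{10409}{2}$ ($U = \frac{-41 - -10450}{2} = \frac{-41 + 10450}{2} = \frac{1}{2} \cdot 10409 = \frac{10409}{2} \approx 5204.5$)
$U + \frac{78 \left(-181\right) + 3364}{-9273 - 3675} = \frac{10409}{2} + \frac{78 \left(-181\right) + 3364}{-9273 - 3675} = \frac{10409}{2} + \frac{-14118 + 3364}{-12948} = \frac{10409}{2} - - \frac{5377}{6474} = \frac{10409}{2} + \frac{5377}{6474} = \frac{16849655}{3237}$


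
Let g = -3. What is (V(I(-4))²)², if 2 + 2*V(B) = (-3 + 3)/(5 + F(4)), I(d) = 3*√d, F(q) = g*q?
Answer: 1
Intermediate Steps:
F(q) = -3*q
V(B) = -1 (V(B) = -1 + ((-3 + 3)/(5 - 3*4))/2 = -1 + (0/(5 - 12))/2 = -1 + (0/(-7))/2 = -1 + (0*(-⅐))/2 = -1 + (½)*0 = -1 + 0 = -1)
(V(I(-4))²)² = ((-1)²)² = 1² = 1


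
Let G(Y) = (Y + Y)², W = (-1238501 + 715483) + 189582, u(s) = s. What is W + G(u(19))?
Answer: -331992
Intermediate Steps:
W = -333436 (W = -523018 + 189582 = -333436)
G(Y) = 4*Y² (G(Y) = (2*Y)² = 4*Y²)
W + G(u(19)) = -333436 + 4*19² = -333436 + 4*361 = -333436 + 1444 = -331992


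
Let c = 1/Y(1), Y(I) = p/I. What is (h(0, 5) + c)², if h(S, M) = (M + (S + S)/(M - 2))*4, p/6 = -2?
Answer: 57121/144 ≈ 396.67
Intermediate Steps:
p = -12 (p = 6*(-2) = -12)
h(S, M) = 4*M + 8*S/(-2 + M) (h(S, M) = (M + (2*S)/(-2 + M))*4 = (M + 2*S/(-2 + M))*4 = 4*M + 8*S/(-2 + M))
Y(I) = -12/I
c = -1/12 (c = 1/(-12/1) = 1/(-12*1) = 1/(-12) = -1/12 ≈ -0.083333)
(h(0, 5) + c)² = (4*(5² - 2*5 + 2*0)/(-2 + 5) - 1/12)² = (4*(25 - 10 + 0)/3 - 1/12)² = (4*(⅓)*15 - 1/12)² = (20 - 1/12)² = (239/12)² = 57121/144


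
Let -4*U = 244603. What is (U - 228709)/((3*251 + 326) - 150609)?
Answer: 1159439/598120 ≈ 1.9385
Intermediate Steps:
U = -244603/4 (U = -1/4*244603 = -244603/4 ≈ -61151.)
(U - 228709)/((3*251 + 326) - 150609) = (-244603/4 - 228709)/((3*251 + 326) - 150609) = -1159439/(4*((753 + 326) - 150609)) = -1159439/(4*(1079 - 150609)) = -1159439/4/(-149530) = -1159439/4*(-1/149530) = 1159439/598120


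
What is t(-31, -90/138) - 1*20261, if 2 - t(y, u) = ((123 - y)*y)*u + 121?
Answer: -540350/23 ≈ -23493.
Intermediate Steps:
t(y, u) = -119 - u*y*(123 - y) (t(y, u) = 2 - (((123 - y)*y)*u + 121) = 2 - ((y*(123 - y))*u + 121) = 2 - (u*y*(123 - y) + 121) = 2 - (121 + u*y*(123 - y)) = 2 + (-121 - u*y*(123 - y)) = -119 - u*y*(123 - y))
t(-31, -90/138) - 1*20261 = (-119 - 90/138*(-31)² - 123*(-90/138)*(-31)) - 1*20261 = (-119 - 90*1/138*961 - 123*(-90*1/138)*(-31)) - 20261 = (-119 - 15/23*961 - 123*(-15/23)*(-31)) - 20261 = (-119 - 14415/23 - 57195/23) - 20261 = -74347/23 - 20261 = -540350/23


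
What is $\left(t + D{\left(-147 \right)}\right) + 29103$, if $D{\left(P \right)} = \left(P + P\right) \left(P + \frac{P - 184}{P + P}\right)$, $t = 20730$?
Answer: $92720$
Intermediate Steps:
$D{\left(P \right)} = 2 P \left(P + \frac{-184 + P}{2 P}\right)$
$\left(t + D{\left(-147 \right)}\right) + 29103 = \left(20730 - \left(331 - 43218\right)\right) + 29103 = \left(20730 - -42887\right) + 29103 = \left(20730 + 42887\right) + 29103 = 63617 + 29103 = 92720$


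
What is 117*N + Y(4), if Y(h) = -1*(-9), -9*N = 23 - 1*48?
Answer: 334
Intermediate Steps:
N = 25/9 (N = -(23 - 1*48)/9 = -(23 - 48)/9 = -⅑*(-25) = 25/9 ≈ 2.7778)
Y(h) = 9
117*N + Y(4) = 117*(25/9) + 9 = 325 + 9 = 334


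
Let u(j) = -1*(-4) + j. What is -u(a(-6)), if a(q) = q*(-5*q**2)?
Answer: -1084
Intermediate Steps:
a(q) = -5*q**3
u(j) = 4 + j
-u(a(-6)) = -(4 - 5*(-6)**3) = -(4 - 5*(-216)) = -(4 + 1080) = -1*1084 = -1084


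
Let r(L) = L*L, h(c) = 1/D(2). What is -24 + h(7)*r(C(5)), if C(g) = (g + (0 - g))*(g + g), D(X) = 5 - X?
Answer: -24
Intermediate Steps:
C(g) = 0 (C(g) = (g - g)*(2*g) = 0*(2*g) = 0)
h(c) = 1/3 (h(c) = 1/(5 - 1*2) = 1/(5 - 2) = 1/3)
r(L) = L**2
-24 + h(7)*r(C(5)) = -24 + (1/3)*0**2 = -24 + (1/3)*0 = -24 + 0 = -24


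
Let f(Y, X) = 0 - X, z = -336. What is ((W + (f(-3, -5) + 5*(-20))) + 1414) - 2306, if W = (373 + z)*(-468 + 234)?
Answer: -9645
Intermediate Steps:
f(Y, X) = -X
W = -8658 (W = (373 - 336)*(-468 + 234) = 37*(-234) = -8658)
((W + (f(-3, -5) + 5*(-20))) + 1414) - 2306 = ((-8658 + (-1*(-5) + 5*(-20))) + 1414) - 2306 = ((-8658 + (5 - 100)) + 1414) - 2306 = ((-8658 - 95) + 1414) - 2306 = (-8753 + 1414) - 2306 = -7339 - 2306 = -9645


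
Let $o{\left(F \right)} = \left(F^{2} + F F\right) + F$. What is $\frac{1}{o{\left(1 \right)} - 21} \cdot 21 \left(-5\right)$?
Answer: $\frac{35}{6} \approx 5.8333$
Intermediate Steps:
$o{\left(F \right)} = F + 2 F^{2}$ ($o{\left(F \right)} = \left(F^{2} + F^{2}\right) + F = 2 F^{2} + F = F + 2 F^{2}$)
$\frac{1}{o{\left(1 \right)} - 21} \cdot 21 \left(-5\right) = \frac{1}{1 \left(1 + 2 \cdot 1\right) - 21} \cdot 21 \left(-5\right) = \frac{1}{1 \left(1 + 2\right) - 21} \cdot 21 \left(-5\right) = \frac{1}{1 \cdot 3 - 21} \cdot 21 \left(-5\right) = \frac{1}{3 - 21} \cdot 21 \left(-5\right) = \frac{1}{-18} \cdot 21 \left(-5\right) = \left(- \frac{1}{18}\right) 21 \left(-5\right) = \left(- \frac{7}{6}\right) \left(-5\right) = \frac{35}{6}$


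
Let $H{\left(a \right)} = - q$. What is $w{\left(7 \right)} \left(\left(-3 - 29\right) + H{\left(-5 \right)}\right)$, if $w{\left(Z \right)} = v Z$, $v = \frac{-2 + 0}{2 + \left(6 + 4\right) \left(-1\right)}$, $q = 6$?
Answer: $- \frac{133}{2} \approx -66.5$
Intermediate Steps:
$H{\left(a \right)} = -6$ ($H{\left(a \right)} = \left(-1\right) 6 = -6$)
$v = \frac{1}{4}$ ($v = - \frac{2}{2 + 10 \left(-1\right)} = - \frac{2}{2 - 10} = - \frac{2}{-8} = \left(-2\right) \left(- \frac{1}{8}\right) = \frac{1}{4} \approx 0.25$)
$w{\left(Z \right)} = \frac{Z}{4}$
$w{\left(7 \right)} \left(\left(-3 - 29\right) + H{\left(-5 \right)}\right) = \frac{1}{4} \cdot 7 \left(\left(-3 - 29\right) - 6\right) = \frac{7 \left(-32 - 6\right)}{4} = \frac{7}{4} \left(-38\right) = - \frac{133}{2}$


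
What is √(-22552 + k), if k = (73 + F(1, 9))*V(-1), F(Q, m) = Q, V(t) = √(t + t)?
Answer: √(-22552 + 74*I*√2) ≈ 0.3484 + 150.17*I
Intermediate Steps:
V(t) = √2*√t (V(t) = √(2*t) = √2*√t)
k = 74*I*√2 (k = (73 + 1)*(√2*√(-1)) = 74*(√2*I) = 74*(I*√2) = 74*I*√2 ≈ 104.65*I)
√(-22552 + k) = √(-22552 + 74*I*√2)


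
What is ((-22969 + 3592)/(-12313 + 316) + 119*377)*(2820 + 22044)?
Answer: 1486979883648/1333 ≈ 1.1155e+9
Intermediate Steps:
((-22969 + 3592)/(-12313 + 316) + 119*377)*(2820 + 22044) = (-19377/(-11997) + 44863)*24864 = (-19377*(-1/11997) + 44863)*24864 = (2153/1333 + 44863)*24864 = (59804532/1333)*24864 = 1486979883648/1333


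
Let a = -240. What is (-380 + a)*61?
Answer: -37820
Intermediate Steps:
(-380 + a)*61 = (-380 - 240)*61 = -620*61 = -37820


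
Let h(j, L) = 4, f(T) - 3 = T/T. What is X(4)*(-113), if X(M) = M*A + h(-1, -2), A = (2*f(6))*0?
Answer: -452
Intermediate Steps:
f(T) = 4 (f(T) = 3 + T/T = 3 + 1 = 4)
A = 0 (A = (2*4)*0 = 8*0 = 0)
X(M) = 4 (X(M) = M*0 + 4 = 0 + 4 = 4)
X(4)*(-113) = 4*(-113) = -452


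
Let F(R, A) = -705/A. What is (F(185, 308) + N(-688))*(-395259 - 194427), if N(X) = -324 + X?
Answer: 92109248043/154 ≈ 5.9811e+8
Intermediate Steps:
(F(185, 308) + N(-688))*(-395259 - 194427) = (-705/308 + (-324 - 688))*(-395259 - 194427) = (-705*1/308 - 1012)*(-589686) = (-705/308 - 1012)*(-589686) = -312401/308*(-589686) = 92109248043/154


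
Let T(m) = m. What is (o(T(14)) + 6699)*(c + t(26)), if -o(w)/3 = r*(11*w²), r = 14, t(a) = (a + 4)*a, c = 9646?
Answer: -874251378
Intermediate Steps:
t(a) = a*(4 + a) (t(a) = (4 + a)*a = a*(4 + a))
o(w) = -462*w² (o(w) = -42*11*w² = -462*w²)
(o(T(14)) + 6699)*(c + t(26)) = (-462*14² + 6699)*(9646 + 26*(4 + 26)) = (-462*196 + 6699)*(9646 + 26*30) = (-90552 + 6699)*(9646 + 780) = -83853*10426 = -874251378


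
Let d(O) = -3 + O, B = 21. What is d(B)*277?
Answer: 4986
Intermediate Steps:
d(B)*277 = (-3 + 21)*277 = 18*277 = 4986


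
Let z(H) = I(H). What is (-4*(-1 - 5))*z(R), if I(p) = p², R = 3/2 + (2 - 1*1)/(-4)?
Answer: 75/2 ≈ 37.500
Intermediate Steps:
R = 5/4 (R = 3*(½) + (2 - 1)*(-¼) = 3/2 + 1*(-¼) = 3/2 - ¼ = 5/4 ≈ 1.2500)
z(H) = H²
(-4*(-1 - 5))*z(R) = (-4*(-1 - 5))*(5/4)² = -4*(-6)*(25/16) = 24*(25/16) = 75/2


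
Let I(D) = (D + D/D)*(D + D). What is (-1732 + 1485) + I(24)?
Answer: 953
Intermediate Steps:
I(D) = 2*D*(1 + D) (I(D) = (D + 1)*(2*D) = (1 + D)*(2*D) = 2*D*(1 + D))
(-1732 + 1485) + I(24) = (-1732 + 1485) + 2*24*(1 + 24) = -247 + 2*24*25 = -247 + 1200 = 953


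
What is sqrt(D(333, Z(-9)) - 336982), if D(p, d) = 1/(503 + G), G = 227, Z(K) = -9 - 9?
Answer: I*sqrt(179577707070)/730 ≈ 580.5*I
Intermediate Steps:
Z(K) = -18
D(p, d) = 1/730 (D(p, d) = 1/(503 + 227) = 1/730)
sqrt(D(333, Z(-9)) - 336982) = sqrt(1/730 - 336982) = sqrt(-245996859/730) = I*sqrt(179577707070)/730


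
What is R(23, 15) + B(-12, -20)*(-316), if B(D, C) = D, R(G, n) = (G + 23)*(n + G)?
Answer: 5540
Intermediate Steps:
R(G, n) = (23 + G)*(G + n)
R(23, 15) + B(-12, -20)*(-316) = (23**2 + 23*23 + 23*15 + 23*15) - 12*(-316) = (529 + 529 + 345 + 345) + 3792 = 1748 + 3792 = 5540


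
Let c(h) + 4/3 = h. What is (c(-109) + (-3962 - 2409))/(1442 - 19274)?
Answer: 4861/13374 ≈ 0.36347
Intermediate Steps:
c(h) = -4/3 + h
(c(-109) + (-3962 - 2409))/(1442 - 19274) = ((-4/3 - 109) + (-3962 - 2409))/(1442 - 19274) = (-331/3 - 6371)/(-17832) = -19444/3*(-1/17832) = 4861/13374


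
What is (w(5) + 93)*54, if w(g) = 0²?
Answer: 5022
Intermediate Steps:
w(g) = 0
(w(5) + 93)*54 = (0 + 93)*54 = 93*54 = 5022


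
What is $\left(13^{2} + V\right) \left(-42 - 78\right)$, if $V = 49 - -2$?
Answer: $-26400$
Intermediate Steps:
$V = 51$ ($V = 49 + 2 = 51$)
$\left(13^{2} + V\right) \left(-42 - 78\right) = \left(13^{2} + 51\right) \left(-42 - 78\right) = \left(169 + 51\right) \left(-120\right) = 220 \left(-120\right) = -26400$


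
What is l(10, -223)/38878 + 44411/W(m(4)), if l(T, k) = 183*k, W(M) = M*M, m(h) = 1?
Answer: 1726570049/38878 ≈ 44410.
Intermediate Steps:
W(M) = M**2
l(10, -223)/38878 + 44411/W(m(4)) = (183*(-223))/38878 + 44411/(1**2) = -40809*1/38878 + 44411/1 = -40809/38878 + 44411*1 = -40809/38878 + 44411 = 1726570049/38878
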